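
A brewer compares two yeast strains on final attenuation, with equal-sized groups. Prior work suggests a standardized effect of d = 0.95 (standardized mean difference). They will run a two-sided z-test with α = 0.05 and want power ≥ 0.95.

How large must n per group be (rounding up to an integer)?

For power 0.95 need Φ(δ − z_{0.025}) = 0.95, so δ = z_{0.025} + z_{0.05} = 1.960 + 1.645 = 3.605.
(For δ > 0 the lower-tail rejection region contributes negligibly to power, so the one-term inversion is standard.)
δ = d·√(n/2) ⇒ n = 2(δ/d)² = 2 × (3.605 / 0.95)² = 28.80.
Round up to the next whole unit.

n = 29 per group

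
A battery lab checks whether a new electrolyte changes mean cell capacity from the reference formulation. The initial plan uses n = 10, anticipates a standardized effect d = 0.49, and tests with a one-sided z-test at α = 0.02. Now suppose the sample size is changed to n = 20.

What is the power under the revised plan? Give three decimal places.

With n = 20: δ = d·√n = 0.49 × √20 = 2.1913. Critical value z_{0.02} = 2.054.
Revised power = P(Z > 2.054 − δ) = Φ(0.138) = 0.5547.

Power ≈ 0.555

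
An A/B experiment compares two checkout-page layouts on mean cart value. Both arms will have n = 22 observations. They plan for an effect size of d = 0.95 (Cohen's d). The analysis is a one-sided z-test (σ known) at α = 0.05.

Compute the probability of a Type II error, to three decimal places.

β ≈ 0.066

Noncentrality parameter: δ = d·√(n/2) = 0.95 × √(22/2) = 3.1508
One-sided α = 0.05 → critical value z_{0.05} = 1.645.
Power = Φ(δ − 1.645) = Φ(1.506) = 0.9340.
Type II error: β = 1 − power = 1 − 0.9340 = 0.0660.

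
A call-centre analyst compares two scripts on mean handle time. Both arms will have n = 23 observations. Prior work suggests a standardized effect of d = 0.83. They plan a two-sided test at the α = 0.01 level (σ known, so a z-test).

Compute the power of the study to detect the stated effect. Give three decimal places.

Noncentrality parameter: δ = d·√(n/2) = 0.83 × √(23/2) = 2.8147
Critical value for a two-sided test at α = 0.01: z_{α/2} = 2.576.
Power = Φ(δ − 2.576) + Φ(−δ − 2.576) = Φ(0.239) + Φ(-5.390) = 0.5944 + 0.0000 = 0.5944.

Power ≈ 0.594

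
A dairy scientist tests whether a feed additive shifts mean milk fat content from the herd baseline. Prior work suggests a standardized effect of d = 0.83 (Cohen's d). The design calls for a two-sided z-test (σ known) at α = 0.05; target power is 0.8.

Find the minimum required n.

Set Φ(δ − 1.960) = 0.8; then δ − 1.960 = Φ⁻¹(0.8) = 0.842, giving δ = 2.802.
(The Φ(−δ − z_{α/2}) term is vanishingly small for δ > 0 and is dropped in the standard sample-size formula.)
δ = d·√n ⇒ n = (δ/d)² = (2.802 / 0.83)² = 11.39.
Round up to the next whole unit.

n = 12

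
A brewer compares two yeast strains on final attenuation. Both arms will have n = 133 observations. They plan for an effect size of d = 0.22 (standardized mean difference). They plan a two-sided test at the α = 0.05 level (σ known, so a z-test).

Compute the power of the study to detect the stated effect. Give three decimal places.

Noncentrality parameter: δ = d·√(n/2) = 0.22 × √(133/2) = 1.7940
Two-sided α = 0.05 → critical value z_{0.025} = 1.960.
Power = Φ(δ − 1.960) + Φ(−δ − 1.960) = Φ(-0.166) + Φ(-3.754) = 0.4341 + 0.0001 = 0.4342.

Power ≈ 0.434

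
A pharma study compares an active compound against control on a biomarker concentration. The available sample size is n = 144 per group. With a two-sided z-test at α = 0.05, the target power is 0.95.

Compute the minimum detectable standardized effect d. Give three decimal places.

d ≈ 0.425

Need Φ(δ − 1.960) = 0.95, so δ = 1.960 + 1.645 = 3.605.
(The second rejection-region term Φ(−δ − z_{α/2}) is negligible and dropped.)
δ = d·√(n/2) ⇒ d = δ/√(n/2) = 3.605/√(144/2) = 0.4248.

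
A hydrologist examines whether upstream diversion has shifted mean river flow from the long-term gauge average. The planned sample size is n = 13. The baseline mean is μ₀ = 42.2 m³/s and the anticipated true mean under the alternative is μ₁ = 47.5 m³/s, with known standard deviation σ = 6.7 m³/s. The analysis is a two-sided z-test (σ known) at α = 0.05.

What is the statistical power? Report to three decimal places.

Standardized effect: d = |μ₁ − μ₀| / σ = |47.5 − 42.2| / 6.7 = 0.7910
Noncentrality parameter: δ = d·√n = 0.7910 × √13 = 2.8522
Critical value for a two-sided test at α = 0.05: z_{α/2} = 1.960.
Power = Φ(δ − 1.960) + Φ(−δ − 1.960) = Φ(0.892) + Φ(-4.812) = 0.8139 + 0.0000 = 0.8139.

Power ≈ 0.814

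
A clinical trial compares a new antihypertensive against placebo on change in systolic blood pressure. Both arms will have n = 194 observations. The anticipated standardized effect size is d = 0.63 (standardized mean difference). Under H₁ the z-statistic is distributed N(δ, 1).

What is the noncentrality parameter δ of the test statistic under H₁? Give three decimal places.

δ ≈ 6.205

δ = d·√(n/2) = 0.63 × √(194/2) = 6.2048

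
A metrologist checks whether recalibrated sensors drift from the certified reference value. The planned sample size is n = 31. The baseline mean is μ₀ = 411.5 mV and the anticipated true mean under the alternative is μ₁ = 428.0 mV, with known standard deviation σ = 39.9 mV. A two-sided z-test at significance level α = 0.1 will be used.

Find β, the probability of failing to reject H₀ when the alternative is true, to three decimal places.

β ≈ 0.255

Standardized effect: d = |μ₁ − μ₀| / σ = |428.0 − 411.5| / 39.9 = 0.4135
Noncentrality parameter: δ = d·√n = 0.4135 × √31 = 2.3025
Critical value for a two-sided test at α = 0.1: z_{α/2} = 1.645.
Power = Φ(δ − 1.645) + Φ(−δ − 1.645) = Φ(0.658) + Φ(-3.947) = 0.7446 + 0.0000 = 0.7446.
Type II error: β = 1 − power = 1 − 0.7446 = 0.2554.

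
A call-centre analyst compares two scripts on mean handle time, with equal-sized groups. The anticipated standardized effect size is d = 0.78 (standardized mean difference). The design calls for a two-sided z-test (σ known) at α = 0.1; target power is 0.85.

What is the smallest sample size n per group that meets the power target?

Set Φ(δ − 1.645) = 0.85; then δ − 1.645 = Φ⁻¹(0.85) = 1.036, giving δ = 2.681.
(Ignoring the negligible lower-tail rejection probability gives the usual closed-form inversion.)
δ = d·√(n/2) ⇒ n = 2(δ/d)² = 2 × (2.681 / 0.78)² = 23.63.
Round up to the next whole unit.

n = 24 per group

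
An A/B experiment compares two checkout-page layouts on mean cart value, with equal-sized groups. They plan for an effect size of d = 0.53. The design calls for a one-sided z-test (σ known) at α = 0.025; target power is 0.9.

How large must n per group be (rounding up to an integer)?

n = 75 per group

For power 0.9 need Φ(δ − z_{0.025}) = 0.9, so δ = z_{0.025} + z_{0.10} = 1.960 + 1.282 = 3.242.
δ = d·√(n/2) ⇒ n = 2(δ/d)² = 2 × (3.242 / 0.53)² = 74.81.
Round up to the next whole unit.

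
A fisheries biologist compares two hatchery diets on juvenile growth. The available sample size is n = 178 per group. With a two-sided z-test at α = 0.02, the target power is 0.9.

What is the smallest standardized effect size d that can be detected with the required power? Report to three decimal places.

Required noncentrality: δ = z_{0.01} + z_{0.10} = 2.326 + 1.282 = 3.608.
(Lower-tail contribution to power is negligible for δ > 0.)
δ = d·√(n/2) ⇒ d = δ/√(n/2) = 3.608/√(178/2) = 0.3824.

d ≈ 0.382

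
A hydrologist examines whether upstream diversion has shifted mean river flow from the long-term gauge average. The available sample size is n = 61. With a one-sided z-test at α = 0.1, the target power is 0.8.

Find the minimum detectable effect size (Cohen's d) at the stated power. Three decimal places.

Required noncentrality: δ = z_{0.1} + z_{0.20} = 1.282 + 0.842 = 2.123.
δ = d·√n ⇒ d = δ/√n = 2.123/√61 = 0.2718.

d ≈ 0.272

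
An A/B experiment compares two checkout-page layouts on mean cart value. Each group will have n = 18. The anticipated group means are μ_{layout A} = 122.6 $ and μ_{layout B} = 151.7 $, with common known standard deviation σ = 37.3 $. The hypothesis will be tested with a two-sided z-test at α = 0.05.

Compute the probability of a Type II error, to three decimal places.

Standardized effect: d = |μ_{layout A} − μ_{layout B}| / σ = |122.6 − 151.7| / 37.3 = 0.7802
Noncentrality parameter: δ = d·√(n/2) = 0.7802 × √(18/2) = 2.3405
Two-sided α = 0.05 → critical value z_{0.025} = 1.960.
Power = Φ(δ − 1.960) + Φ(−δ − 1.960) = Φ(0.381) + Φ(-4.300) = 0.6482 + 0.0000 = 0.6482.
Type II error: β = 1 − power = 1 − 0.6482 = 0.3518.

β ≈ 0.352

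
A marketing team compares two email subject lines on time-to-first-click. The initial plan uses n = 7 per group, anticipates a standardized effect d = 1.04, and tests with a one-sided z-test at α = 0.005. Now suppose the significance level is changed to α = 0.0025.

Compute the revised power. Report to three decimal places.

δ = d·√(n/2) = 1.04 × √(7/2) = 1.9457 (unchanged). New critical value: z_{0.0025} = 2.807.
Revised power = Φ(δ − 2.807) = Φ(-0.861) = 0.1945.

Power ≈ 0.195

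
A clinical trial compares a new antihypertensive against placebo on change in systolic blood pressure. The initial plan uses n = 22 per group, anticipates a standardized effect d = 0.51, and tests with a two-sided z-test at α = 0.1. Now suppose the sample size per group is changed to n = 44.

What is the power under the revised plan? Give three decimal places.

With n = 44 per group: δ = d·√(n/2) = 0.51 × √(44/2) = 2.3921. Critical value z_{0.05} = 1.645.
Revised power = Φ(δ − 1.645) + Φ(−δ − 1.645) = Φ(0.747) + Φ(-4.037) = 0.7725 + 0.0000 = 0.7726.

Power ≈ 0.773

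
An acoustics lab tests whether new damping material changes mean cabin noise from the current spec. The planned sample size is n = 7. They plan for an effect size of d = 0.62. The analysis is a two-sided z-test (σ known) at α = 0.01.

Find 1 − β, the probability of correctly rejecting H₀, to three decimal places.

Power ≈ 0.175

Noncentrality parameter: δ = d·√n = 0.62 × √7 = 1.6404
Two-sided α = 0.01 → critical value z_{0.005} = 2.576.
Power = Φ(δ − 2.576) + Φ(−δ − 2.576) = Φ(-0.935) + Φ(-4.216) = 0.1748 + 0.0000 = 0.1748.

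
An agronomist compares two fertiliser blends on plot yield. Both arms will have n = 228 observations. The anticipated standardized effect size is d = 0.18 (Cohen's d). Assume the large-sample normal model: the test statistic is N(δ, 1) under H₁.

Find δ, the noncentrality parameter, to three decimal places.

δ = d·√(n/2) = 0.18 × √(228/2) = 1.9219

δ ≈ 1.922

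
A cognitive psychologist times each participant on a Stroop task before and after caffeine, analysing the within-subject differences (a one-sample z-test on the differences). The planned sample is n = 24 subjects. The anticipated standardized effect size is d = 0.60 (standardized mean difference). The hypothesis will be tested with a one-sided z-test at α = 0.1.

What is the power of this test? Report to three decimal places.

Power ≈ 0.951

Noncentrality parameter: δ = d·√n = 0.60 × √24 = 2.9394
Critical value for a one-sided test at α = 0.1: z_α = 1.282.
Power = P(Z > 1.282 − δ) = Φ(1.658) = 0.9513.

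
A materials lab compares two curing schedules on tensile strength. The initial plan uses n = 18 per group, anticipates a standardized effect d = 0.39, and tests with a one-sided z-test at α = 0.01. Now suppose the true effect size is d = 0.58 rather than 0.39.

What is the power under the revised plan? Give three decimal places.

With d = 0.58: δ = d·√(n/2) = 0.58 × √(18/2) = 1.7400. Critical value z_{0.01} = 2.326.
Revised power = Φ(δ − 2.326) = Φ(-0.586) = 0.2788.

Power ≈ 0.279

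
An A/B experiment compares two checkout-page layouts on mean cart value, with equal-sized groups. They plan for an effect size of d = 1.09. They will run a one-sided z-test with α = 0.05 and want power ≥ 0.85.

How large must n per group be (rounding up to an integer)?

For power 0.85 need Φ(δ − z_{0.05}) = 0.85, so δ = z_{0.05} + z_{0.15} = 1.645 + 1.036 = 2.681.
δ = d·√(n/2) ⇒ n = 2(δ/d)² = 2 × (2.681 / 1.09)² = 12.10.
Rounding up, n = 13 per group.

n = 13 per group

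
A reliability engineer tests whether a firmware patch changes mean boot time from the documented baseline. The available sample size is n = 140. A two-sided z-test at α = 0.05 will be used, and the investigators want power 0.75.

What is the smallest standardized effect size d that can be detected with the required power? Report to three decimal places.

Need Φ(δ − 1.960) = 0.75, so δ = 1.960 + 0.674 = 2.634.
(Lower-tail contribution to power is negligible for δ > 0.)
δ = d·√n ⇒ d = δ/√n = 2.634/√140 = 0.2227.

d ≈ 0.223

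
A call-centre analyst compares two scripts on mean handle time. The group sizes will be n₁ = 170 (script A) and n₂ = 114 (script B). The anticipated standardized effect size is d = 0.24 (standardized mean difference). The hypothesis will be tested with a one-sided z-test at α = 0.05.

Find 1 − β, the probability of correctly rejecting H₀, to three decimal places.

Noncentrality parameter: δ = d / √(1/n₁ + 1/n₂) = 0.24 / √(1/170 + 1/114) = 1.9826
One-sided α = 0.05 → critical value z_{0.05} = 1.645.
Power = Φ(δ − 1.645) = Φ(0.338) = 0.6322.

Power ≈ 0.632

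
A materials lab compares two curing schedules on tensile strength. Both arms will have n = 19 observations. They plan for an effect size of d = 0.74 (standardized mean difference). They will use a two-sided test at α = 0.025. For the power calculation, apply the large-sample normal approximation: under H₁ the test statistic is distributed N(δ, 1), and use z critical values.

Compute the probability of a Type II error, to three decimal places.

Noncentrality parameter: λ = d·√(n/2) = 0.74 × √(19/2) = 2.2808
Critical value for a two-sided test at α = 0.025: z_{α/2} = 2.241.
Power = Φ(λ − 2.241) + Φ(−λ − 2.241) = Φ(0.039) + Φ(-4.522) = 0.5157 + 0.0000 = 0.5157.
Type II error: β = 1 − power = 1 − 0.5157 = 0.4843.

β ≈ 0.484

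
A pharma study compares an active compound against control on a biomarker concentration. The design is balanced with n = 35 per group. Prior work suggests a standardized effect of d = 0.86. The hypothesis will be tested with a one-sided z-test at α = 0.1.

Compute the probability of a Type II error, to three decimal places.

β ≈ 0.010

Noncentrality parameter: δ = d·√(n/2) = 0.86 × √(35/2) = 3.5976
One-sided α = 0.1 → critical value z_{0.1} = 1.282.
Power = Φ(δ − 1.282) = Φ(2.316) = 0.9897.
Type II error: β = 1 − power = 1 − 0.9897 = 0.0103.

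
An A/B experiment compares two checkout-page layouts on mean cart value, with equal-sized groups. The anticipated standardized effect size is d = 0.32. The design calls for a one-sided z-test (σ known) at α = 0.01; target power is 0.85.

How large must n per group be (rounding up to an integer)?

n = 221 per group

Set Φ(δ − 2.326) = 0.85; then δ − 2.326 = Φ⁻¹(0.85) = 1.036, giving δ = 3.363.
δ = d·√(n/2) ⇒ n = 2(δ/d)² = 2 × (3.363 / 0.32)² = 220.87.
Rounding up, n = 221 per group.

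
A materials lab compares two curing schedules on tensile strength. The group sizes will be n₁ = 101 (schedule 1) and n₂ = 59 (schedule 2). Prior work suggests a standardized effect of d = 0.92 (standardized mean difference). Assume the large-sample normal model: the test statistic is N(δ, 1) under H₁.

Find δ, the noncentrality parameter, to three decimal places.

δ = d / √(1/n₁ + 1/n₂) = 0.92 / √(1/101 + 1/59) = 5.6145

δ ≈ 5.615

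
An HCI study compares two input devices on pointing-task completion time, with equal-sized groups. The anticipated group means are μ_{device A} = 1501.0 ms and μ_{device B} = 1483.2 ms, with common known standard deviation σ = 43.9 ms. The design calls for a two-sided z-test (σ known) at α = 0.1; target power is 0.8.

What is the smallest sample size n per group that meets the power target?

Standardized effect: d = |μ_{device A} − μ_{device B}| / σ = |1501.0 − 1483.2| / 43.9 = 0.4055
For power 0.8 need Φ(δ − z_{0.05}) = 0.8, so δ = z_{0.05} + z_{0.20} = 1.645 + 0.842 = 2.486.
(For δ > 0 the lower-tail rejection region contributes negligibly to power, so the one-term inversion is standard.)
δ = d·√(n/2) ⇒ n = 2(δ/d)² = 2 × (2.486 / 0.4055)² = 75.21.
Rounding up, n = 76 per group.

n = 76 per group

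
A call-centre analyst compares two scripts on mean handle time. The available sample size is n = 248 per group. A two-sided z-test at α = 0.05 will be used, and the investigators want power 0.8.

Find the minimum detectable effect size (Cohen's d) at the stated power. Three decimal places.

d ≈ 0.252

Required noncentrality: δ = z_{0.025} + z_{0.20} = 1.960 + 0.842 = 2.802.
(The second rejection-region term Φ(−δ − z_{α/2}) is negligible and dropped.)
δ = d·√(n/2) ⇒ d = δ/√(n/2) = 2.802/√(248/2) = 0.2516.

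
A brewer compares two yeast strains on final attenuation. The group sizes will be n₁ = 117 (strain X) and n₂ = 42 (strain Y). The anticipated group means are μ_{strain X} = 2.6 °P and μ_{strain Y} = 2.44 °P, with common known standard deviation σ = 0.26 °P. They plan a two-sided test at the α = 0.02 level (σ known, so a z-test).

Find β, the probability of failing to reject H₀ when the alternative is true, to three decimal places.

β ≈ 0.137

Standardized effect: d = |μ_{strain X} − μ_{strain Y}| / σ = |2.6 − 2.44| / 0.26 = 0.6154
Noncentrality parameter: δ = d / √(1/n₁ + 1/n₂) = 0.6154 / √(1/117 + 1/42) = 3.4211
Two-sided α = 0.02 → critical value z_{0.01} = 2.326.
Power = Φ(δ − 2.326) + Φ(−δ − 2.326) = Φ(1.095) + Φ(-5.747) = 0.8632 + 0.0000 = 0.8632.
Type II error: β = 1 − power = 1 − 0.8632 = 0.1368.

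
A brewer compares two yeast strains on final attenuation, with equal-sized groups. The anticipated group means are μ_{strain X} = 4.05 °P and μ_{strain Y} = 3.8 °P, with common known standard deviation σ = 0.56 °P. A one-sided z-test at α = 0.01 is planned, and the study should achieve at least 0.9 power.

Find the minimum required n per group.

Standardized effect: d = |μ_{strain X} − μ_{strain Y}| / σ = |4.05 − 3.8| / 0.56 = 0.4464
Set Φ(δ − 2.326) = 0.9; then δ − 2.326 = Φ⁻¹(0.9) = 1.282, giving δ = 3.608.
δ = d·√(n/2) ⇒ n = 2(δ/d)² = 2 × (3.608 / 0.4464)² = 130.63.
Rounding up, n = 131 per group.

n = 131 per group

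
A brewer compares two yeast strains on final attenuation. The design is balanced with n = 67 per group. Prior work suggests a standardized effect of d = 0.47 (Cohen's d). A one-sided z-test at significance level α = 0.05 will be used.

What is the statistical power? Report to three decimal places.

Noncentrality parameter: δ = d·√(n/2) = 0.47 × √(67/2) = 2.7203
One-sided α = 0.05 → critical value z_{0.05} = 1.645.
Power = P(Z > 1.645 − δ) = Φ(1.075) = 0.8589.

Power ≈ 0.859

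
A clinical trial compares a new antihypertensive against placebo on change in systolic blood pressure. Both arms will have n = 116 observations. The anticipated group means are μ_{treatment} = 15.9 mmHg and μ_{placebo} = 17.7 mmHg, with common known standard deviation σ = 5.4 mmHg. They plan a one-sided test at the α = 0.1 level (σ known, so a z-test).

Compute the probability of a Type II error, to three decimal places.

β ≈ 0.104

Standardized effect: d = |μ_{treatment} − μ_{placebo}| / σ = |15.9 − 17.7| / 5.4 = 0.3333
Noncentrality parameter: δ = d·√(n/2) = 0.3333 × √(116/2) = 2.5386
Critical value for a one-sided test at α = 0.1: z_α = 1.282.
Power = Φ(δ − 1.282) = Φ(1.257) = 0.8956.
Type II error: β = 1 − power = 1 − 0.8956 = 0.1044.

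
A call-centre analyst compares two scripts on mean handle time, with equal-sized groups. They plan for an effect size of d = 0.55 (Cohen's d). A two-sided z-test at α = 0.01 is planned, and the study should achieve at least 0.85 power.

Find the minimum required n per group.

For power 0.85 need Φ(δ − z_{0.005}) = 0.85, so δ = z_{0.005} + z_{0.15} = 2.576 + 1.036 = 3.612.
(The Φ(−δ − z_{α/2}) term is vanishingly small for δ > 0 and is dropped in the standard sample-size formula.)
δ = d·√(n/2) ⇒ n = 2(δ/d)² = 2 × (3.612 / 0.55)² = 86.27.
Rounding up, n = 87 per group.

n = 87 per group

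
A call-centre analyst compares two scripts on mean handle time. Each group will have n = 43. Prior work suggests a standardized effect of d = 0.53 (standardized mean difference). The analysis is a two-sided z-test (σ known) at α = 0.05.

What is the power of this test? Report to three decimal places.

Power ≈ 0.691

Noncentrality parameter: δ = d·√(n/2) = 0.53 × √(43/2) = 2.4575
Critical value for a two-sided test at α = 0.05: z_{α/2} = 1.960.
Power = Φ(δ − 1.960) + Φ(−δ − 1.960) = Φ(0.498) + Φ(-4.417) = 0.6906 + 0.0000 = 0.6906.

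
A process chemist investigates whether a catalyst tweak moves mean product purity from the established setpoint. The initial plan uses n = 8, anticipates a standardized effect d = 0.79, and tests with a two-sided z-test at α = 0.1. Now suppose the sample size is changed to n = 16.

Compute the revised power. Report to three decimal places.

With n = 16: δ = d·√n = 0.79 × √16 = 3.1600. Critical value z_{0.05} = 1.645.
Revised power = Φ(δ − 1.645) + Φ(−δ − 1.645) = Φ(1.515) + Φ(-4.805) = 0.9351 + 0.0000 = 0.9351.

Power ≈ 0.935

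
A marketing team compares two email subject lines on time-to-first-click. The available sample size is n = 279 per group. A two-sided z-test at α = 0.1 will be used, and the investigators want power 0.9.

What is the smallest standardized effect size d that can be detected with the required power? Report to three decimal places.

Need Φ(δ − 1.645) = 0.9, so δ = 1.645 + 1.282 = 2.926.
(Lower-tail contribution to power is negligible for δ > 0.)
δ = d·√(n/2) ⇒ d = δ/√(n/2) = 2.926/√(279/2) = 0.2478.

d ≈ 0.248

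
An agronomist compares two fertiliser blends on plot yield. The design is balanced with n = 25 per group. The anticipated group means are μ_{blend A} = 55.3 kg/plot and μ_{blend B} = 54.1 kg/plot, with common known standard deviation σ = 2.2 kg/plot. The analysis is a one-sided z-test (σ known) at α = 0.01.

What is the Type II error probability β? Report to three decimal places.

β ≈ 0.655

Standardized effect: d = |μ_{blend A} − μ_{blend B}| / σ = |55.3 − 54.1| / 2.2 = 0.5455
Noncentrality parameter: δ = d·√(n/2) = 0.5455 × √(25/2) = 1.9285
One-sided α = 0.01 → critical value z_{0.01} = 2.326.
Power = Φ(δ − 2.326) = Φ(-0.398) = 0.3454.
Type II error: β = 1 − power = 1 − 0.3454 = 0.6546.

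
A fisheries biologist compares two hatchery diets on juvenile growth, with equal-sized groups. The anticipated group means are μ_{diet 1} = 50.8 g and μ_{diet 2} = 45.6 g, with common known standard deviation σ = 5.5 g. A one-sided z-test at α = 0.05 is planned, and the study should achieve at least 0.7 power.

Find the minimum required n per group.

Standardized effect: d = |μ_{diet 1} − μ_{diet 2}| / σ = |50.8 − 45.6| / 5.5 = 0.9455
For power 0.7 need Φ(δ − z_{0.05}) = 0.7, so δ = z_{0.05} + z_{0.30} = 1.645 + 0.524 = 2.169.
δ = d·√(n/2) ⇒ n = 2(δ/d)² = 2 × (2.169 / 0.9455)² = 10.53.
Round up to the next whole unit.

n = 11 per group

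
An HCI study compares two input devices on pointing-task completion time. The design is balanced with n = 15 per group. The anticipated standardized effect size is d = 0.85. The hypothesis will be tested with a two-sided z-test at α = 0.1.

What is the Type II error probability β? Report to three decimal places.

β ≈ 0.247

Noncentrality parameter: δ = d·√(n/2) = 0.85 × √(15/2) = 2.3278
Two-sided α = 0.1 → critical value z_{0.05} = 1.645.
Power = Φ(δ − 1.645) + Φ(−δ − 1.645) = Φ(0.683) + Φ(-3.973) = 0.7527 + 0.0000 = 0.7527.
Type II error: β = 1 − power = 1 − 0.7527 = 0.2473.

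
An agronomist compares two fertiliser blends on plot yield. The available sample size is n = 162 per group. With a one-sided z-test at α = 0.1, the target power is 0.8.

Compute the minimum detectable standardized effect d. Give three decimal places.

d ≈ 0.236

Required noncentrality: δ = z_{0.1} + z_{0.20} = 1.282 + 0.842 = 2.123.
δ = d·√(n/2) ⇒ d = δ/√(n/2) = 2.123/√(162/2) = 0.2359.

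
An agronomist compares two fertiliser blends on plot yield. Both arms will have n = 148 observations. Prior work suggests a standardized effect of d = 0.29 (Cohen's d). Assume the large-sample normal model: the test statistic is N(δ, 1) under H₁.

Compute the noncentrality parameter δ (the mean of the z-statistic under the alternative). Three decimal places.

δ = d·√(n/2) = 0.29 × √(148/2) = 2.4947

δ ≈ 2.495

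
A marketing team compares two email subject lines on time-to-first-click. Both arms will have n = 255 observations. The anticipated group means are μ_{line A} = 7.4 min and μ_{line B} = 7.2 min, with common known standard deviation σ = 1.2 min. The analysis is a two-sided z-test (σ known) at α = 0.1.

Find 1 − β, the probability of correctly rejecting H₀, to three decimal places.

Standardized effect: d = |μ_{line A} − μ_{line B}| / σ = |7.4 − 7.2| / 1.2 = 0.1667
Noncentrality parameter: δ = d·√(n/2) = 0.1667 × √(255/2) = 1.8819
Two-sided α = 0.1 → critical value z_{0.05} = 1.645.
Power = Φ(δ − 1.645) + Φ(−δ − 1.645) = Φ(0.237) + Φ(-3.527) = 0.5937 + 0.0002 = 0.5939.

Power ≈ 0.594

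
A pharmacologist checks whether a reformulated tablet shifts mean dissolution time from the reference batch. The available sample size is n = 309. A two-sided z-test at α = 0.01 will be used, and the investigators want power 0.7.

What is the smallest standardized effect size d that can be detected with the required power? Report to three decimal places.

d ≈ 0.176

Need Φ(δ − 2.576) = 0.7, so δ = 2.576 + 0.524 = 3.100.
(Lower-tail contribution to power is negligible for δ > 0.)
δ = d·√n ⇒ d = δ/√n = 3.100/√309 = 0.1764.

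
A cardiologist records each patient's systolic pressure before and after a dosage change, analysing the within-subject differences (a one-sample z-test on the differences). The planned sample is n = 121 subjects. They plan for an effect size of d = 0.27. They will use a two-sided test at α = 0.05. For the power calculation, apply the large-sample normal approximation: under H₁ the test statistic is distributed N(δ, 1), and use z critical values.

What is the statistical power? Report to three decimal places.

Power ≈ 0.844

Noncentrality parameter: δ = d·√n = 0.27 × √121 = 2.9700
Critical value for a two-sided test at α = 0.05: z_{α/2} = 1.960.
Power = Φ(δ − 1.960) + Φ(−δ − 1.960) = Φ(1.010) + Φ(-4.930) = 0.8438 + 0.0000 = 0.8438.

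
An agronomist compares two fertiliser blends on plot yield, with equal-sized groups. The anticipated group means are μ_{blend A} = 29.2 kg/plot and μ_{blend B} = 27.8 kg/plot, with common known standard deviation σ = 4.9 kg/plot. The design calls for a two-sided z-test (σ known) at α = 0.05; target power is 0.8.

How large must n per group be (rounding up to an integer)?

n = 193 per group

Standardized effect: d = |μ_{blend A} − μ_{blend B}| / σ = |29.2 − 27.8| / 4.9 = 0.2857
For power 0.8 need Φ(δ − z_{0.025}) = 0.8, so δ = z_{0.025} + z_{0.20} = 1.960 + 0.842 = 2.802.
(Ignoring the negligible lower-tail rejection probability gives the usual closed-form inversion.)
δ = d·√(n/2) ⇒ n = 2(δ/d)² = 2 × (2.802 / 0.2857)² = 192.30.
Round up to the next whole unit.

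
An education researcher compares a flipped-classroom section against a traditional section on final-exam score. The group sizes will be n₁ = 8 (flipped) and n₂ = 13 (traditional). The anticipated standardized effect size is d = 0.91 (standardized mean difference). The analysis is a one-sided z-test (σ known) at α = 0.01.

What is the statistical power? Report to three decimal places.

Power ≈ 0.382

Noncentrality parameter: δ = d / √(1/n₁ + 1/n₂) = 0.91 / √(1/8 + 1/13) = 2.0251
One-sided α = 0.01 → critical value z_{0.01} = 2.326.
Power = P(Z > 2.326 − δ) = Φ(-0.301) = 0.3816.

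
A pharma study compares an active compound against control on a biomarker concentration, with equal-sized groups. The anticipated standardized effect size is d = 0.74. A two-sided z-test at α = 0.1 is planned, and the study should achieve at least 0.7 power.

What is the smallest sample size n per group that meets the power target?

For power 0.7 need Φ(δ − z_{0.05}) = 0.7, so δ = z_{0.05} + z_{0.30} = 1.645 + 0.524 = 2.169.
(Ignoring the negligible lower-tail rejection probability gives the usual closed-form inversion.)
δ = d·√(n/2) ⇒ n = 2(δ/d)² = 2 × (2.169 / 0.74)² = 17.19.
Round up to the next whole unit.

n = 18 per group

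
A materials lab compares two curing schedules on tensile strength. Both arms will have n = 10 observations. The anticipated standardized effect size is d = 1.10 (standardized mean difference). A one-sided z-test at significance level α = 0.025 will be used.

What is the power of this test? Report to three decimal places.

Power ≈ 0.691

Noncentrality parameter: δ = d·√(n/2) = 1.10 × √(10/2) = 2.4597
Critical value for a one-sided test at α = 0.025: z_α = 1.960.
Power = Φ(δ − 1.960) = Φ(0.500) = 0.6914.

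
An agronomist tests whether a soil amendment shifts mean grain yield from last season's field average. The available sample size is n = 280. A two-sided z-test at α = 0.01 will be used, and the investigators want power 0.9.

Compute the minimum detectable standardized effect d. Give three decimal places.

Required noncentrality: δ = z_{0.005} + z_{0.10} = 2.576 + 1.282 = 3.857.
(Lower-tail contribution to power is negligible for δ > 0.)
δ = d·√n ⇒ d = δ/√n = 3.857/√280 = 0.2305.

d ≈ 0.231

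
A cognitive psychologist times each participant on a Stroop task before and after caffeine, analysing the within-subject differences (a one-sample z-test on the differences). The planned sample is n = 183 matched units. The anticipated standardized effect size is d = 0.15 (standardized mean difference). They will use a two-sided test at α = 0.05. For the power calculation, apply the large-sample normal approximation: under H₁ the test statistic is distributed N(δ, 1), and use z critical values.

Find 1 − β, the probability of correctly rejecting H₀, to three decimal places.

Noncentrality parameter: δ = d·√n = 0.15 × √183 = 2.0292
Two-sided α = 0.05 → critical value z_{0.025} = 1.960.
Power = Φ(δ − 1.960) + Φ(−δ − 1.960) = Φ(0.069) + Φ(-3.989) = 0.5276 + 0.0000 = 0.5276.

Power ≈ 0.528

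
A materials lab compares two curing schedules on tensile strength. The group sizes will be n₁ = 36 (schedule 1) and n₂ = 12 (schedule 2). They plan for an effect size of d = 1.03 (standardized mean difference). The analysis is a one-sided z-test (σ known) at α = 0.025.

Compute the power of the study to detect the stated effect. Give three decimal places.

Noncentrality parameter: δ = d / √(1/n₁ + 1/n₂) = 1.03 / √(1/36 + 1/12) = 3.0900
One-sided α = 0.025 → critical value z_{0.025} = 1.960.
Power = Φ(δ − 1.960) = Φ(1.130) = 0.8708.

Power ≈ 0.871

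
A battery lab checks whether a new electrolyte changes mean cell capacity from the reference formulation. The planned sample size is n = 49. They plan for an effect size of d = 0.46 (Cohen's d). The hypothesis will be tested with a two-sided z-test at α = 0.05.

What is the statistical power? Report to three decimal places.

Power ≈ 0.896

Noncentrality parameter: δ = d·√n = 0.46 × √49 = 3.2200
Critical value for a two-sided test at α = 0.05: z_{α/2} = 1.960.
Power = Φ(δ − 1.960) + Φ(−δ − 1.960) = Φ(1.260) + Φ(-5.180) = 0.8962 + 0.0000 = 0.8962.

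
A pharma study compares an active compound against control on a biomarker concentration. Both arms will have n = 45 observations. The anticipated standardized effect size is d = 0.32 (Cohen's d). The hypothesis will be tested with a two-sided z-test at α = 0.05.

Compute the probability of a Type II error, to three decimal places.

Noncentrality parameter: δ = d·√(n/2) = 0.32 × √(45/2) = 1.5179
Critical value for a two-sided test at α = 0.05: z_{α/2} = 1.960.
Power = Φ(δ − 1.960) + Φ(−δ − 1.960) = Φ(-0.442) + Φ(-3.478) = 0.3292 + 0.0003 = 0.3295.
Type II error: β = 1 − power = 1 − 0.3295 = 0.6705.

β ≈ 0.671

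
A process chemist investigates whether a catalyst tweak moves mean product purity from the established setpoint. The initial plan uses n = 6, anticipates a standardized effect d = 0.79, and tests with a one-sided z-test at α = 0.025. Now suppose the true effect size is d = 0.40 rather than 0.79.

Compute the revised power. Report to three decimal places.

With d = 0.40: δ = d·√n = 0.40 × √6 = 0.9798. Critical value z_{0.025} = 1.960.
Revised power = P(Z > 1.960 − δ) = Φ(-0.980) = 0.1635.

Power ≈ 0.164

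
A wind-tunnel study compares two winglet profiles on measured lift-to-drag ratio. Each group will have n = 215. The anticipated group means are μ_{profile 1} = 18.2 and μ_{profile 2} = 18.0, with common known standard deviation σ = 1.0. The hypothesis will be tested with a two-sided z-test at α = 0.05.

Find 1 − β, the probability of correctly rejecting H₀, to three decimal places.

Standardized effect: d = |μ_{profile 1} − μ_{profile 2}| / σ = |18.2 − 18.0| / 1.0 = 0.2000
Noncentrality parameter: δ = d·√(n/2) = 0.2000 × √(215/2) = 2.0736
Critical value for a two-sided test at α = 0.05: z_{α/2} = 1.960.
Power = Φ(δ − 1.960) + Φ(−δ − 1.960) = Φ(0.114) + Φ(-4.034) = 0.5453 + 0.0000 = 0.5453.

Power ≈ 0.545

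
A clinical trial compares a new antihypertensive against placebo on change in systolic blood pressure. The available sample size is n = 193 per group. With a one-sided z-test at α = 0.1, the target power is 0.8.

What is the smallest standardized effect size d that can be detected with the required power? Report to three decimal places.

d ≈ 0.216

Need Φ(δ − 1.282) = 0.8, so δ = 1.282 + 0.842 = 2.123.
δ = d·√(n/2) ⇒ d = δ/√(n/2) = 2.123/√(193/2) = 0.2161.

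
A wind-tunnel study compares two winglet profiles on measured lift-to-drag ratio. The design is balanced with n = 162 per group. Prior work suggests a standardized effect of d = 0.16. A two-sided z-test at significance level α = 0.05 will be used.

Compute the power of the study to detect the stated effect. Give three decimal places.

Power ≈ 0.302

Noncentrality parameter: δ = d·√(n/2) = 0.16 × √(162/2) = 1.4400
Critical value for a two-sided test at α = 0.05: z_{α/2} = 1.960.
Power = Φ(δ − 1.960) + Φ(−δ − 1.960) = Φ(-0.520) + Φ(-3.400) = 0.3015 + 0.0003 = 0.3019.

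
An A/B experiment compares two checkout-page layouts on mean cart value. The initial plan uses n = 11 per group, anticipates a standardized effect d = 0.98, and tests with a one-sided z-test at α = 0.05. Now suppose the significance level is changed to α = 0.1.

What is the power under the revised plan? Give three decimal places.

δ = d·√(n/2) = 0.98 × √(11/2) = 2.2983 (unchanged). New critical value: z_{0.1} = 1.282.
Revised power = P(Z > 1.282 − δ) = Φ(1.017) = 0.8454.

Power ≈ 0.845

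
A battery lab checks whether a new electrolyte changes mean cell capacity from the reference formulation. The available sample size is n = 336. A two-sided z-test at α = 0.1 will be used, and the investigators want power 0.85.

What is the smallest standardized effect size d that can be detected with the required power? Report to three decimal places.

Required noncentrality: δ = z_{0.05} + z_{0.15} = 1.645 + 1.036 = 2.681.
(The second rejection-region term Φ(−δ − z_{α/2}) is negligible and dropped.)
δ = d·√n ⇒ d = δ/√n = 2.681/√336 = 0.1463.

d ≈ 0.146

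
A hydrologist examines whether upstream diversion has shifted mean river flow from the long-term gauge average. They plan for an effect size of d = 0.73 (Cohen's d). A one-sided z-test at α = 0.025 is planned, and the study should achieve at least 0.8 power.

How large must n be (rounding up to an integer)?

For power 0.8 need Φ(δ − z_{0.025}) = 0.8, so δ = z_{0.025} + z_{0.20} = 1.960 + 0.842 = 2.802.
δ = d·√n ⇒ n = (δ/d)² = (2.802 / 0.73)² = 14.73.
Round up to the next whole unit.

n = 15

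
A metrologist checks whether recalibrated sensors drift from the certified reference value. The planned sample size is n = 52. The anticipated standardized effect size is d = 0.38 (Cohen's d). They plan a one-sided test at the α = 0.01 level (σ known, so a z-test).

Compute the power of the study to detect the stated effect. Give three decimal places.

Power ≈ 0.661

Noncentrality parameter: δ = d·√n = 0.38 × √52 = 2.7402
Critical value for a one-sided test at α = 0.01: z_α = 2.326.
Power = Φ(δ − 2.326) = Φ(0.414) = 0.6605.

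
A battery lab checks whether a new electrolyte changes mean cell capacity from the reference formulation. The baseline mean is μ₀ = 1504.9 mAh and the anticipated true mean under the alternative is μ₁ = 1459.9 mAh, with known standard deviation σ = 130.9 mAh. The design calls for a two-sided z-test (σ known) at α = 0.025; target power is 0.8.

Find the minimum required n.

Standardized effect: d = |μ₁ − μ₀| / σ = |1459.9 − 1504.9| / 130.9 = 0.3438
Set Φ(δ − 2.241) = 0.8; then δ − 2.241 = Φ⁻¹(0.8) = 0.842, giving δ = 3.083.
(The Φ(−δ − z_{α/2}) term is vanishingly small for δ > 0 and is dropped in the standard sample-size formula.)
δ = d·√n ⇒ n = (δ/d)² = (3.083 / 0.3438)² = 80.43.
Rounding up, n = 81.

n = 81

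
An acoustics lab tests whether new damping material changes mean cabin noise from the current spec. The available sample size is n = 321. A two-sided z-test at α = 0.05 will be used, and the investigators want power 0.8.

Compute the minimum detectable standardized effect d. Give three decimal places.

d ≈ 0.156

Need Φ(δ − 1.960) = 0.8, so δ = 1.960 + 0.842 = 2.802.
(Lower-tail contribution to power is negligible for δ > 0.)
δ = d·√n ⇒ d = δ/√n = 2.802/√321 = 0.1564.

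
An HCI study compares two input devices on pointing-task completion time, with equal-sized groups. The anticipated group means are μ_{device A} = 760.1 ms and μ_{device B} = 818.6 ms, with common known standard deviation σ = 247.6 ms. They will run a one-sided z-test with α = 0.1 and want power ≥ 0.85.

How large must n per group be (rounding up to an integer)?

n = 193 per group

Standardized effect: d = |μ_{device A} − μ_{device B}| / σ = |760.1 − 818.6| / 247.6 = 0.2363
Set Φ(δ − 1.282) = 0.85; then δ − 1.282 = Φ⁻¹(0.85) = 1.036, giving δ = 2.318.
δ = d·√(n/2) ⇒ n = 2(δ/d)² = 2 × (2.318 / 0.2363)² = 192.50.
Rounding up, n = 193 per group.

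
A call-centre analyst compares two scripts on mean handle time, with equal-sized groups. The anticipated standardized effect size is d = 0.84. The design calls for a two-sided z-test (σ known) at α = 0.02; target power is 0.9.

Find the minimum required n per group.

For power 0.9 need Φ(δ − z_{0.01}) = 0.9, so δ = z_{0.01} + z_{0.10} = 2.326 + 1.282 = 3.608.
(Ignoring the negligible lower-tail rejection probability gives the usual closed-form inversion.)
δ = d·√(n/2) ⇒ n = 2(δ/d)² = 2 × (3.608 / 0.84)² = 36.90.
Round up to the next whole unit.

n = 37 per group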